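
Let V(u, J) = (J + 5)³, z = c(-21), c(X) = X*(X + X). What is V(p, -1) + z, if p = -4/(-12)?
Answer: 946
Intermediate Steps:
c(X) = 2*X² (c(X) = X*(2*X) = 2*X²)
p = ⅓ (p = -4*(-1/12) = ⅓ ≈ 0.33333)
z = 882 (z = 2*(-21)² = 2*441 = 882)
V(u, J) = (5 + J)³
V(p, -1) + z = (5 - 1)³ + 882 = 4³ + 882 = 64 + 882 = 946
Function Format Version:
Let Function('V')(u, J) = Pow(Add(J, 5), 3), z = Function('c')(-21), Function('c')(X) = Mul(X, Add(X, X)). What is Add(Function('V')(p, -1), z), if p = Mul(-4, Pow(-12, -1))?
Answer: 946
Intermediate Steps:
Function('c')(X) = Mul(2, Pow(X, 2)) (Function('c')(X) = Mul(X, Mul(2, X)) = Mul(2, Pow(X, 2)))
p = Rational(1, 3) (p = Mul(-4, Rational(-1, 12)) = Rational(1, 3) ≈ 0.33333)
z = 882 (z = Mul(2, Pow(-21, 2)) = Mul(2, 441) = 882)
Function('V')(u, J) = Pow(Add(5, J), 3)
Add(Function('V')(p, -1), z) = Add(Pow(Add(5, -1), 3), 882) = Add(Pow(4, 3), 882) = Add(64, 882) = 946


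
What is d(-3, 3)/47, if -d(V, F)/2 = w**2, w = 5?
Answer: -50/47 ≈ -1.0638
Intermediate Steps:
d(V, F) = -50 (d(V, F) = -2*5**2 = -2*25 = -50)
d(-3, 3)/47 = -50/47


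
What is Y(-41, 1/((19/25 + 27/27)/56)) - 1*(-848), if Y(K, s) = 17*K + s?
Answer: 2011/11 ≈ 182.82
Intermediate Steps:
Y(K, s) = s + 17*K
Y(-41, 1/((19/25 + 27/27)/56)) - 1*(-848) = (1/((19/25 + 27/27)/56) + 17*(-41)) - 1*(-848) = (1/((19*(1/25) + 27*(1/27))*(1/56)) - 697) + 848 = (1/((19/25 + 1)*(1/56)) - 697) + 848 = (1/((44/25)*(1/56)) - 697) + 848 = (1/(11/350) - 697) + 848 = (350/11 - 697) + 848 = -7317/11 + 848 = 2011/11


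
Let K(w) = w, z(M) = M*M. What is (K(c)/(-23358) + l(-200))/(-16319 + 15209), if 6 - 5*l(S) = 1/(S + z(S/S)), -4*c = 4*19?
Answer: -5586343/5159548620 ≈ -0.0010827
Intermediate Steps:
z(M) = M**2
c = -19 ≈ -19.000
l(S) = 6/5 - 1/(5*(1 + S)) (l(S) = 6/5 - 1/(5*(S + (S/S)**2)) = 6/5 - 1/(5*(S + 1**2)) = 6/5 - 1/(5*(S + 1)) = 6/5 - 1/(5*(1 + S)))
(K(c)/(-23358) + l(-200))/(-16319 + 15209) = (-19/(-23358) + (5 + 6*(-200))/(5*(1 - 200)))/(-16319 + 15209) = (-19*(-1/23358) + (1/5)*(5 - 1200)/(-199))/(-1110) = (19/23358 + (1/5)*(-1/199)*(-1195))*(-1/1110) = (19/23358 + 239/199)*(-1/1110) = (5586343/4648242)*(-1/1110) = -5586343/5159548620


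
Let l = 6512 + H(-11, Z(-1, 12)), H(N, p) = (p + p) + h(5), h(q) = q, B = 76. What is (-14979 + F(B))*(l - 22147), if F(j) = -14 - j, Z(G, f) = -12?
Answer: 235890126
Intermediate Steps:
H(N, p) = 5 + 2*p (H(N, p) = (p + p) + 5 = 2*p + 5 = 5 + 2*p)
l = 6493 (l = 6512 + (5 + 2*(-12)) = 6512 + (5 - 24) = 6512 - 19 = 6493)
(-14979 + F(B))*(l - 22147) = (-14979 + (-14 - 1*76))*(6493 - 22147) = (-14979 + (-14 - 76))*(-15654) = (-14979 - 90)*(-15654) = -15069*(-15654) = 235890126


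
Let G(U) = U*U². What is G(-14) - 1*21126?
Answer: -23870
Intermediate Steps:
G(U) = U³
G(-14) - 1*21126 = (-14)³ - 1*21126 = -2744 - 21126 = -23870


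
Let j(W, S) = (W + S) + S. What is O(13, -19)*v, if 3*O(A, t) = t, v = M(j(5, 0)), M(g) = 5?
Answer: -95/3 ≈ -31.667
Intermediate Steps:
j(W, S) = W + 2*S (j(W, S) = (S + W) + S = W + 2*S)
v = 5
O(A, t) = t/3
O(13, -19)*v = ((⅓)*(-19))*5 = -19/3*5 = -95/3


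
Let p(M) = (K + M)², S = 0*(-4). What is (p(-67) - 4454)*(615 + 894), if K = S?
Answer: 52815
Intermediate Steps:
S = 0
K = 0
p(M) = M² (p(M) = (0 + M)² = M²)
(p(-67) - 4454)*(615 + 894) = ((-67)² - 4454)*(615 + 894) = (4489 - 4454)*1509 = 35*1509 = 52815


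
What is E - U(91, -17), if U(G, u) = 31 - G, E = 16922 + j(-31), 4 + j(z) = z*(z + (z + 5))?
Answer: 18745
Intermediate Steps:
j(z) = -4 + z*(5 + 2*z) (j(z) = -4 + z*(z + (z + 5)) = -4 + z*(z + (5 + z)) = -4 + z*(5 + 2*z))
E = 18685 (E = 16922 + (-4 + 2*(-31)² + 5*(-31)) = 16922 + (-4 + 2*961 - 155) = 16922 + (-4 + 1922 - 155) = 16922 + 1763 = 18685)
E - U(91, -17) = 18685 - (31 - 1*91) = 18685 - (31 - 91) = 18685 - 1*(-60) = 18685 + 60 = 18745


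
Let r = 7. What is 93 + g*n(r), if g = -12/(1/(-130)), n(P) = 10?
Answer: 15693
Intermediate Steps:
g = 1560 (g = -12/(-1/130) = -12*(-130) = -1*(-1560) = 1560)
93 + g*n(r) = 93 + 1560*10 = 93 + 15600 = 15693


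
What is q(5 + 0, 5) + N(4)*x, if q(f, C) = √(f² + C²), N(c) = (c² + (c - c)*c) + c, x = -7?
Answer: -140 + 5*√2 ≈ -132.93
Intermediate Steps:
N(c) = c + c² (N(c) = (c² + 0*c) + c = (c² + 0) + c = c² + c = c + c²)
q(f, C) = √(C² + f²)
q(5 + 0, 5) + N(4)*x = √(5² + (5 + 0)²) + (4*(1 + 4))*(-7) = √(25 + 5²) + (4*5)*(-7) = √(25 + 25) + 20*(-7) = √50 - 140 = 5*√2 - 140 = -140 + 5*√2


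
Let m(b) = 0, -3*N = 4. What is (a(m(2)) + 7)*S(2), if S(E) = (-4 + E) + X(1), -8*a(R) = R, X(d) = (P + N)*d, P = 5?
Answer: 35/3 ≈ 11.667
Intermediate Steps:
N = -4/3 (N = -⅓*4 = -4/3 ≈ -1.3333)
X(d) = 11*d/3 (X(d) = (5 - 4/3)*d = 11*d/3)
a(R) = -R/8
S(E) = -⅓ + E (S(E) = (-4 + E) + (11/3)*1 = (-4 + E) + 11/3 = -⅓ + E)
(a(m(2)) + 7)*S(2) = (-⅛*0 + 7)*(-⅓ + 2) = (0 + 7)*(5/3) = 7*(5/3) = 35/3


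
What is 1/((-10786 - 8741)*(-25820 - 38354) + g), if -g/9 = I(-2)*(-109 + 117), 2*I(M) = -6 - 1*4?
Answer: 1/1253126058 ≈ 7.9800e-10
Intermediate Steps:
I(M) = -5 (I(M) = (-6 - 1*4)/2 = (-6 - 4)/2 = (½)*(-10) = -5)
g = 360 (g = -(-45)*(-109 + 117) = -(-45)*8 = -9*(-40) = 360)
1/((-10786 - 8741)*(-25820 - 38354) + g) = 1/((-10786 - 8741)*(-25820 - 38354) + 360) = 1/(-19527*(-64174) + 360) = 1/(1253125698 + 360) = 1/1253126058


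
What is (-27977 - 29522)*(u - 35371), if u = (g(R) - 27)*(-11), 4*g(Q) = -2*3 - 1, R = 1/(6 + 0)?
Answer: 8062452281/4 ≈ 2.0156e+9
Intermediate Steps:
R = ⅙ (R = 1/6 = ⅙ ≈ 0.16667)
g(Q) = -7/4 (g(Q) = (-2*3 - 1)/4 = (-6 - 1)/4 = (¼)*(-7) = -7/4)
u = 1265/4 (u = (-7/4 - 27)*(-11) = -115/4*(-11) = 1265/4 ≈ 316.25)
(-27977 - 29522)*(u - 35371) = (-27977 - 29522)*(1265/4 - 35371) = -57499*(-140219/4) = 8062452281/4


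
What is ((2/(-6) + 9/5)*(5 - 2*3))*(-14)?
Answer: 308/15 ≈ 20.533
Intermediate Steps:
((2/(-6) + 9/5)*(5 - 2*3))*(-14) = ((2*(-⅙) + 9*(⅕))*(5 - 6))*(-14) = ((-⅓ + 9/5)*(-1))*(-14) = ((22/15)*(-1))*(-14) = -22/15*(-14) = 308/15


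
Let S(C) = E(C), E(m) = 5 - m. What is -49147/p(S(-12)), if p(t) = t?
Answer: -2891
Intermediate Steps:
S(C) = 5 - C
-49147/p(S(-12)) = -49147/(5 - 1*(-12)) = -49147/(5 + 12) = -49147/17 = -49147*1/17 = -2891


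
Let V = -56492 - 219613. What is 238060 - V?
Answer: 514165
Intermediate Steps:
V = -276105
238060 - V = 238060 - 1*(-276105) = 238060 + 276105 = 514165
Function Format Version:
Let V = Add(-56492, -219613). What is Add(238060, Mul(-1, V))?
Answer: 514165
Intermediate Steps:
V = -276105
Add(238060, Mul(-1, V)) = Add(238060, Mul(-1, -276105)) = Add(238060, 276105) = 514165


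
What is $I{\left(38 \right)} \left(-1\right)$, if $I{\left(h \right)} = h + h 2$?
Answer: $-114$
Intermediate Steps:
$I{\left(h \right)} = 3 h$ ($I{\left(h \right)} = h + 2 h = 3 h$)
$I{\left(38 \right)} \left(-1\right) = 3 \cdot 38 \left(-1\right) = 114 \left(-1\right) = -114$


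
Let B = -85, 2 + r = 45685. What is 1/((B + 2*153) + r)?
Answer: 1/45904 ≈ 2.1785e-5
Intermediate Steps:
r = 45683 (r = -2 + 45685 = 45683)
1/((B + 2*153) + r) = 1/((-85 + 2*153) + 45683) = 1/((-85 + 306) + 45683) = 1/(221 + 45683) = 1/45904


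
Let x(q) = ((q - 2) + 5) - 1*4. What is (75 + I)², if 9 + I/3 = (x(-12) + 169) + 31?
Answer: 370881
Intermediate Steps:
x(q) = -1 + q (x(q) = ((-2 + q) + 5) - 4 = (3 + q) - 4 = -1 + q)
I = 534 (I = -27 + 3*(((-1 - 12) + 169) + 31) = -27 + 3*((-13 + 169) + 31) = -27 + 3*(156 + 31) = -27 + 3*187 = -27 + 561 = 534)
(75 + I)² = (75 + 534)² = 609² = 370881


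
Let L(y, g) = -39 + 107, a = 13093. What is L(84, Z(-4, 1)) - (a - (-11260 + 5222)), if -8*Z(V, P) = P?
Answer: -19063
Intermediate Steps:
Z(V, P) = -P/8
L(y, g) = 68
L(84, Z(-4, 1)) - (a - (-11260 + 5222)) = 68 - (13093 - (-11260 + 5222)) = 68 - (13093 - 1*(-6038)) = 68 - (13093 + 6038) = 68 - 1*19131 = 68 - 19131 = -19063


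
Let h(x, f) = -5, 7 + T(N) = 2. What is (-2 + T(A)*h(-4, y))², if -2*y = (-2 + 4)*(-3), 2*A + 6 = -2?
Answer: 529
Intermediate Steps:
A = -4 (A = -3 + (½)*(-2) = -3 - 1 = -4)
T(N) = -5 (T(N) = -7 + 2 = -5)
y = 3 (y = -(-2 + 4)*(-3)/2 = -(-3) = -½*(-6) = 3)
(-2 + T(A)*h(-4, y))² = (-2 - 5*(-5))² = (-2 + 25)² = 23² = 529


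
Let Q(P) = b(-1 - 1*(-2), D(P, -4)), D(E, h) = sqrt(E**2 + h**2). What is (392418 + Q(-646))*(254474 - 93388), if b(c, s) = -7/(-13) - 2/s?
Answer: 821770724926/13 - 161086*sqrt(104333)/104333 ≈ 6.3213e+10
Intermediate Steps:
b(c, s) = 7/13 - 2/s (b(c, s) = -7*(-1/13) - 2/s = 7/13 - 2/s)
Q(P) = 7/13 - 2/sqrt(16 + P**2) (Q(P) = 7/13 - 2/sqrt(P**2 + (-4)**2) = 7/13 - 2/sqrt(P**2 + 16) = 7/13 - 2/sqrt(16 + P**2))
(392418 + Q(-646))*(254474 - 93388) = (392418 + (7/13 - 2/sqrt(16 + (-646)**2)))*(254474 - 93388) = (392418 + (7/13 - 2/sqrt(16 + 417316)))*161086 = (392418 + (7/13 - sqrt(104333)/104333))*161086 = (5101441/13 - sqrt(104333)/104333)*161086 = 821770724926/13 - 161086*sqrt(104333)/104333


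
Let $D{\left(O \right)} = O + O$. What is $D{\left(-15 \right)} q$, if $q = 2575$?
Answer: $-77250$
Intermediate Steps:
$D{\left(O \right)} = 2 O$
$D{\left(-15 \right)} q = 2 \left(-15\right) 2575 = \left(-30\right) 2575 = -77250$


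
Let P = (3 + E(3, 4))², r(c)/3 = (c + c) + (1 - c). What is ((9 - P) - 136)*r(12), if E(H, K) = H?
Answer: -6357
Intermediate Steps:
r(c) = 3 + 3*c (r(c) = 3*((c + c) + (1 - c)) = 3*(2*c + (1 - c)) = 3*(1 + c) = 3 + 3*c)
P = 36 (P = (3 + 3)² = 6² = 36)
((9 - P) - 136)*r(12) = ((9 - 1*36) - 136)*(3 + 3*12) = ((9 - 36) - 136)*(3 + 36) = (-27 - 136)*39 = -163*39 = -6357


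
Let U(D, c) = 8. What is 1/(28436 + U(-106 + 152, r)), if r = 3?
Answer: 1/28444 ≈ 3.5157e-5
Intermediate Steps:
1/(28436 + U(-106 + 152, r)) = 1/(28436 + 8) = 1/28444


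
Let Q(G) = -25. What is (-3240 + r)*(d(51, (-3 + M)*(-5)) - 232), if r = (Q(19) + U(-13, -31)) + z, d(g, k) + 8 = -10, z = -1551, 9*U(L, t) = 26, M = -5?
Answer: 10829500/9 ≈ 1.2033e+6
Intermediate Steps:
U(L, t) = 26/9 (U(L, t) = (1/9)*26 = 26/9)
d(g, k) = -18 (d(g, k) = -8 - 10 = -18)
r = -14158/9 (r = (-25 + 26/9) - 1551 = -199/9 - 1551 = -14158/9 ≈ -1573.1)
(-3240 + r)*(d(51, (-3 + M)*(-5)) - 232) = (-3240 - 14158/9)*(-18 - 232) = -43318/9*(-250) = 10829500/9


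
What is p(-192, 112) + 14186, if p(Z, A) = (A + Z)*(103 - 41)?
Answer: 9226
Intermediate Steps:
p(Z, A) = 62*A + 62*Z (p(Z, A) = (A + Z)*62 = 62*A + 62*Z)
p(-192, 112) + 14186 = (62*112 + 62*(-192)) + 14186 = (6944 - 11904) + 14186 = -4960 + 14186 = 9226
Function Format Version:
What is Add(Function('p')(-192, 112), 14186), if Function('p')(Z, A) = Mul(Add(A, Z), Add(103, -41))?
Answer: 9226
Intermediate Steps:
Function('p')(Z, A) = Add(Mul(62, A), Mul(62, Z)) (Function('p')(Z, A) = Mul(Add(A, Z), 62) = Add(Mul(62, A), Mul(62, Z)))
Add(Function('p')(-192, 112), 14186) = Add(Add(Mul(62, 112), Mul(62, -192)), 14186) = Add(Add(6944, -11904), 14186) = Add(-4960, 14186) = 9226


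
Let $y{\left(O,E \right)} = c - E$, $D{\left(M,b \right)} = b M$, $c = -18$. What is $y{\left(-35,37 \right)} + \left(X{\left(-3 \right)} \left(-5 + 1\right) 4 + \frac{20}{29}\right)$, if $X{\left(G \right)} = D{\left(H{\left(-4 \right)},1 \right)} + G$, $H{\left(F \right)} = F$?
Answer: $\frac{1673}{29} \approx 57.69$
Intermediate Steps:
$D{\left(M,b \right)} = M b$
$y{\left(O,E \right)} = -18 - E$
$X{\left(G \right)} = -4 + G$ ($X{\left(G \right)} = \left(-4\right) 1 + G = -4 + G$)
$y{\left(-35,37 \right)} + \left(X{\left(-3 \right)} \left(-5 + 1\right) 4 + \frac{20}{29}\right) = \left(-18 - 37\right) + \left(\left(-4 - 3\right) \left(-5 + 1\right) 4 + \frac{20}{29}\right) = \left(-18 - 37\right) - \left(- \frac{20}{29} + 7 \left(\left(-4\right) 4\right)\right) = -55 + \left(\left(-7\right) \left(-16\right) + \frac{20}{29}\right) = -55 + \left(112 + \frac{20}{29}\right) = -55 + \frac{3268}{29} = \frac{1673}{29}$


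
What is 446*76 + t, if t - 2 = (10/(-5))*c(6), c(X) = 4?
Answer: 33890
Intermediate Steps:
t = -6 (t = 2 + (10/(-5))*4 = 2 + (10*(-⅕))*4 = 2 - 2*4 = 2 - 8 = -6)
446*76 + t = 446*76 - 6 = 33896 - 6 = 33890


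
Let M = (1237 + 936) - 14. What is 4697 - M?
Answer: 2538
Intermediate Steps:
M = 2159 (M = 2173 - 14 = 2159)
4697 - M = 4697 - 1*2159 = 4697 - 2159 = 2538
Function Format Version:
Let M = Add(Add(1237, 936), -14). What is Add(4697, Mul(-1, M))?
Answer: 2538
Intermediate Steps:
M = 2159 (M = Add(2173, -14) = 2159)
Add(4697, Mul(-1, M)) = Add(4697, Mul(-1, 2159)) = Add(4697, -2159) = 2538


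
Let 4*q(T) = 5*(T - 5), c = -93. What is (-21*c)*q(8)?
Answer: 29295/4 ≈ 7323.8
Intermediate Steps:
q(T) = -25/4 + 5*T/4 (q(T) = (5*(T - 5))/4 = (5*(-5 + T))/4 = (-25 + 5*T)/4 = -25/4 + 5*T/4)
(-21*c)*q(8) = (-21*(-93))*(-25/4 + (5/4)*8) = 1953*(-25/4 + 10) = 1953*(15/4) = 29295/4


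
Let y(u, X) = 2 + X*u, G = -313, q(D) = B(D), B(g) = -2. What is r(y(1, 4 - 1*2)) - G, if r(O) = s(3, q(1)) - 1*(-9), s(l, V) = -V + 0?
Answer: 324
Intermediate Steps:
q(D) = -2
s(l, V) = -V
r(O) = 11 (r(O) = -1*(-2) - 1*(-9) = 2 + 9 = 11)
r(y(1, 4 - 1*2)) - G = 11 - 1*(-313) = 11 + 313 = 324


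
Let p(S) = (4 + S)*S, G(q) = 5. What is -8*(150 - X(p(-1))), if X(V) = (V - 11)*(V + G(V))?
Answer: -1424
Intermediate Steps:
p(S) = S*(4 + S)
X(V) = (-11 + V)*(5 + V) (X(V) = (V - 11)*(V + 5) = (-11 + V)*(5 + V))
-8*(150 - X(p(-1))) = -8*(150 - (-55 + (-(4 - 1))**2 - (-6)*(4 - 1))) = -8*(150 - (-55 + (-1*3)**2 - (-6)*3)) = -8*(150 - (-55 + (-3)**2 - 6*(-3))) = -8*(150 - (-55 + 9 + 18)) = -8*(150 - 1*(-28)) = -8*(150 + 28) = -8*178 = -1424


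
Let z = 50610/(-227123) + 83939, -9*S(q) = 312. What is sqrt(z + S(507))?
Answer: sqrt(38953633975280661)/681369 ≈ 289.66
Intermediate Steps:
S(q) = -104/3 (S(q) = -1/9*312 = -104/3)
z = 19064426887/227123 (z = 50610*(-1/227123) + 83939 = -50610/227123 + 83939 = 19064426887/227123 ≈ 83939.)
sqrt(z + S(507)) = sqrt(19064426887/227123 - 104/3) = sqrt(57169659869/681369) = sqrt(38953633975280661)/681369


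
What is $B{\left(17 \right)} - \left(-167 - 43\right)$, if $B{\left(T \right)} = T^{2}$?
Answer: $499$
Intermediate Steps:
$B{\left(17 \right)} - \left(-167 - 43\right) = 17^{2} - \left(-167 - 43\right) = 289 - -210 = 289 + 210 = 499$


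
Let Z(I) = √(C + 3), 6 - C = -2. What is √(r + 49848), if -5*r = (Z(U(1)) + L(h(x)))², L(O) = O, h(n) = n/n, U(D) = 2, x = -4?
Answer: √(1246140 - 10*√11)/5 ≈ 223.26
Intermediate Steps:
h(n) = 1
C = 8 (C = 6 - 1*(-2) = 6 + 2 = 8)
Z(I) = √11 (Z(I) = √(8 + 3) = √11)
r = -(1 + √11)²/5 (r = -(√11 + 1)²/5 = -(1 + √11)²/5 ≈ -3.7267)
√(r + 49848) = √(-(1 + √11)²/5 + 49848) = √(49848 - (1 + √11)²/5)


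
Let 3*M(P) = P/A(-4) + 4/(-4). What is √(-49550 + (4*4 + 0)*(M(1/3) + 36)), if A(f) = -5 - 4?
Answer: I*√3967342/9 ≈ 221.31*I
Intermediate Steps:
A(f) = -9
M(P) = -⅓ - P/27 (M(P) = (P/(-9) + 4/(-4))/3 = (P*(-⅑) + 4*(-¼))/3 = (-P/9 - 1)/3 = (-1 - P/9)/3 = -⅓ - P/27)
√(-49550 + (4*4 + 0)*(M(1/3) + 36)) = √(-49550 + (4*4 + 0)*((-⅓ - 1/27/3) + 36)) = √(-49550 + (16 + 0)*((-⅓ - 1/27*⅓) + 36)) = √(-49550 + 16*((-⅓ - 1/81) + 36)) = √(-49550 + 16*(-28/81 + 36)) = √(-49550 + 16*(2888/81)) = √(-49550 + 46208/81) = √(-3967342/81) = I*√3967342/9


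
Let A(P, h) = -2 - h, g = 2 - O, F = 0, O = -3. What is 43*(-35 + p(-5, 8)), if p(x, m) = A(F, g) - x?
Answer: -1591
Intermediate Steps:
g = 5 (g = 2 - 1*(-3) = 2 + 3 = 5)
p(x, m) = -7 - x (p(x, m) = (-2 - 1*5) - x = (-2 - 5) - x = -7 - x)
43*(-35 + p(-5, 8)) = 43*(-35 + (-7 - 1*(-5))) = 43*(-35 + (-7 + 5)) = 43*(-35 - 2) = 43*(-37) = -1591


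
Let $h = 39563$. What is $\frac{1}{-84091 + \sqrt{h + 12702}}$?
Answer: $- \frac{84091}{7071244016} - \frac{\sqrt{52265}}{7071244016} \approx -1.1924 \cdot 10^{-5}$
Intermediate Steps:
$\frac{1}{-84091 + \sqrt{h + 12702}} = \frac{1}{-84091 + \sqrt{39563 + 12702}} = \frac{1}{-84091 + \sqrt{52265}}$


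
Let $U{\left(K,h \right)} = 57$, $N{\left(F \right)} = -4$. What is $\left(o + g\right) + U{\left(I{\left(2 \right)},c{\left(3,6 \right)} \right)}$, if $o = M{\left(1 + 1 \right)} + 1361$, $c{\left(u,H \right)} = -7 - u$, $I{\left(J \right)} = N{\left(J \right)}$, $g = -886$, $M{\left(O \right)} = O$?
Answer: $534$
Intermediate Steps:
$I{\left(J \right)} = -4$
$o = 1363$ ($o = \left(1 + 1\right) + 1361 = 2 + 1361 = 1363$)
$\left(o + g\right) + U{\left(I{\left(2 \right)},c{\left(3,6 \right)} \right)} = \left(1363 - 886\right) + 57 = 477 + 57 = 534$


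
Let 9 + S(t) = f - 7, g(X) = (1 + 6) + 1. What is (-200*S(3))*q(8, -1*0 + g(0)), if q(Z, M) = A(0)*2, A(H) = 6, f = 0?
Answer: 38400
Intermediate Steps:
g(X) = 8 (g(X) = 7 + 1 = 8)
S(t) = -16 (S(t) = -9 + (0 - 7) = -9 - 7 = -16)
q(Z, M) = 12 (q(Z, M) = 6*2 = 12)
(-200*S(3))*q(8, -1*0 + g(0)) = -200*(-16)*12 = 3200*12 = 38400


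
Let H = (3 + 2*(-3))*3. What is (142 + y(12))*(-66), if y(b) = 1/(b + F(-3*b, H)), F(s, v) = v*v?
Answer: -290554/31 ≈ -9372.7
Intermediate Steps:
H = -9 (H = (3 - 6)*3 = -3*3 = -9)
F(s, v) = v**2
y(b) = 1/(81 + b) (y(b) = 1/(b + (-9)**2) = 1/(b + 81) = 1/(81 + b))
(142 + y(12))*(-66) = (142 + 1/(81 + 12))*(-66) = (142 + 1/93)*(-66) = (13207/93)*(-66) = -290554/31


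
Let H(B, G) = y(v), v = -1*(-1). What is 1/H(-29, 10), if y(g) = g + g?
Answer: ½ ≈ 0.50000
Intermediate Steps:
v = 1
y(g) = 2*g
H(B, G) = 2 (H(B, G) = 2*1 = 2)
1/H(-29, 10) = 1/2 = ½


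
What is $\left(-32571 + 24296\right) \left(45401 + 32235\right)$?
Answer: $-642437900$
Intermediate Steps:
$\left(-32571 + 24296\right) \left(45401 + 32235\right) = \left(-8275\right) 77636 = -642437900$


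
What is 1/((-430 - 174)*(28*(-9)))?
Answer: 1/152208 ≈ 6.5700e-6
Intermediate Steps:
1/((-430 - 174)*(28*(-9))) = 1/(-604*(-252)) = 1/152208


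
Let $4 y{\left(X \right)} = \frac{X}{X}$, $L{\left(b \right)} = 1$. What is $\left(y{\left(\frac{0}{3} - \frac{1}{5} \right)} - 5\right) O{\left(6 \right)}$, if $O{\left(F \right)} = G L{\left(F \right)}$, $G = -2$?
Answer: $\frac{19}{2} \approx 9.5$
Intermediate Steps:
$y{\left(X \right)} = \frac{1}{4}$ ($y{\left(X \right)} = \frac{X \frac{1}{X}}{4} = \frac{1}{4} \cdot 1 = \frac{1}{4}$)
$O{\left(F \right)} = -2$ ($O{\left(F \right)} = \left(-2\right) 1 = -2$)
$\left(y{\left(\frac{0}{3} - \frac{1}{5} \right)} - 5\right) O{\left(6 \right)} = \left(\frac{1}{4} - 5\right) \left(-2\right) = \left(- \frac{19}{4}\right) \left(-2\right) = \frac{19}{2}$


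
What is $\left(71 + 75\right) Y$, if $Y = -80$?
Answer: $-11680$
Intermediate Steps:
$\left(71 + 75\right) Y = \left(71 + 75\right) \left(-80\right) = 146 \left(-80\right) = -11680$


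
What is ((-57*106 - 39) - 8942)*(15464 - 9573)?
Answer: -88500493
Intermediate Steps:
((-57*106 - 39) - 8942)*(15464 - 9573) = ((-6042 - 39) - 8942)*5891 = (-6081 - 8942)*5891 = -15023*5891 = -88500493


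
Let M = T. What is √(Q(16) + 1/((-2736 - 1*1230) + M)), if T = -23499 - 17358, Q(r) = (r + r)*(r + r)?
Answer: √2057319716073/44823 ≈ 32.000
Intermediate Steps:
Q(r) = 4*r² (Q(r) = (2*r)*(2*r) = 4*r²)
T = -40857
M = -40857
√(Q(16) + 1/((-2736 - 1*1230) + M)) = √(4*16² + 1/((-2736 - 1*1230) - 40857)) = √(4*256 + 1/((-2736 - 1230) - 40857)) = √(1024 + 1/(-3966 - 40857)) = √(1024 + 1/(-44823)) = √(1024 - 1/44823) = √(45898751/44823) = √2057319716073/44823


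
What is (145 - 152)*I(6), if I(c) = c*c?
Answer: -252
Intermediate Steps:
I(c) = c²
(145 - 152)*I(6) = (145 - 152)*6² = -7*36 = -252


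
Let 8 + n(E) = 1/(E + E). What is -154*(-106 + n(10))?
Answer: 175483/10 ≈ 17548.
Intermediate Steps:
n(E) = -8 + 1/(2*E) (n(E) = -8 + 1/(E + E) = -8 + 1/(2*E))
-154*(-106 + n(10)) = -154*(-106 + (-8 + (½)/10)) = -154*(-106 + (-8 + (½)*(⅒))) = -154*(-106 + (-8 + 1/20)) = -154*(-106 - 159/20) = -154*(-2279/20) = 175483/10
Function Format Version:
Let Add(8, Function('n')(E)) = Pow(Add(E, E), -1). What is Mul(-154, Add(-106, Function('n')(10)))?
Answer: Rational(175483, 10) ≈ 17548.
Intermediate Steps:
Function('n')(E) = Add(-8, Mul(Rational(1, 2), Pow(E, -1))) (Function('n')(E) = Add(-8, Pow(Add(E, E), -1)) = Add(-8, Pow(Mul(2, E), -1)) = Add(-8, Mul(Rational(1, 2), Pow(E, -1))))
Mul(-154, Add(-106, Function('n')(10))) = Mul(-154, Add(-106, Add(-8, Mul(Rational(1, 2), Pow(10, -1))))) = Mul(-154, Add(-106, Add(-8, Mul(Rational(1, 2), Rational(1, 10))))) = Mul(-154, Add(-106, Add(-8, Rational(1, 20)))) = Mul(-154, Add(-106, Rational(-159, 20))) = Mul(-154, Rational(-2279, 20)) = Rational(175483, 10)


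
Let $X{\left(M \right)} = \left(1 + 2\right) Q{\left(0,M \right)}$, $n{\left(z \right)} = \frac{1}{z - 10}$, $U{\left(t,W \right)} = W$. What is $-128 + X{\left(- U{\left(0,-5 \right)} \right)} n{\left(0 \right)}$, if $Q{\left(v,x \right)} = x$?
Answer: $- \frac{259}{2} \approx -129.5$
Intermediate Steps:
$n{\left(z \right)} = \frac{1}{-10 + z}$
$X{\left(M \right)} = 3 M$ ($X{\left(M \right)} = \left(1 + 2\right) M = 3 M$)
$-128 + X{\left(- U{\left(0,-5 \right)} \right)} n{\left(0 \right)} = -128 + \frac{3 \left(\left(-1\right) \left(-5\right)\right)}{-10 + 0} = -128 + \frac{3 \cdot 5}{-10} = -128 + 15 \left(- \frac{1}{10}\right) = -128 - \frac{3}{2} = - \frac{259}{2}$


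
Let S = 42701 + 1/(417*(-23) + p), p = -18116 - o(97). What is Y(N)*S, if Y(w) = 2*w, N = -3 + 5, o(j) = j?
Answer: 1187258603/6951 ≈ 1.7080e+5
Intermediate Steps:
N = 2
p = -18213 (p = -18116 - 1*97 = -18116 - 97 = -18213)
S = 1187258603/27804 (S = 42701 + 1/(417*(-23) - 18213) = 42701 + 1/(-9591 - 18213) = 42701 + 1/(-27804) = 42701 - 1/27804 = 1187258603/27804 ≈ 42701.)
Y(N)*S = (2*2)*(1187258603/27804) = 4*(1187258603/27804) = 1187258603/6951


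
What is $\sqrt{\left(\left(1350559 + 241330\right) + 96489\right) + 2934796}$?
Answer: $3 \sqrt{513686} \approx 2150.2$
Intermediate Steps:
$\sqrt{\left(\left(1350559 + 241330\right) + 96489\right) + 2934796} = \sqrt{\left(1591889 + 96489\right) + 2934796} = \sqrt{1688378 + 2934796} = \sqrt{4623174} = 3 \sqrt{513686}$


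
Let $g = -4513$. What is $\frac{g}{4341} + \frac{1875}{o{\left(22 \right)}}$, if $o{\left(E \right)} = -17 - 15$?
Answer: $- \frac{8283791}{138912} \approx -59.633$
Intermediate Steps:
$o{\left(E \right)} = -32$ ($o{\left(E \right)} = -17 - 15 = -32$)
$\frac{g}{4341} + \frac{1875}{o{\left(22 \right)}} = - \frac{4513}{4341} + \frac{1875}{-32} = \left(-4513\right) \frac{1}{4341} + 1875 \left(- \frac{1}{32}\right) = - \frac{4513}{4341} - \frac{1875}{32} = - \frac{8283791}{138912}$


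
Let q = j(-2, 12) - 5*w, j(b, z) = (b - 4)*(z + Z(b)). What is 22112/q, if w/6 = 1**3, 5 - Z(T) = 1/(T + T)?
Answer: -44224/267 ≈ -165.63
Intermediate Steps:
Z(T) = 5 - 1/(2*T) (Z(T) = 5 - 1/(T + T) = 5 - 1/(2*T))
w = 6 (w = 6*1**3 = 6*1 = 6)
j(b, z) = (-4 + b)*(5 + z - 1/(2*b)) (j(b, z) = (b - 4)*(z + (5 - 1/(2*b))) = (-4 + b)*(5 + z - 1/(2*b)))
q = -267/2 (q = (-41/2 - 4*12 + 2/(-2) + 5*(-2) - 2*12) - 5*6 = (-41/2 - 48 + 2*(-1/2) - 10 - 24) - 30 = (-41/2 - 48 - 1 - 10 - 24) - 30 = -207/2 - 30 = -267/2 ≈ -133.50)
22112/q = 22112/(-267/2) = 22112*(-2/267) = -44224/267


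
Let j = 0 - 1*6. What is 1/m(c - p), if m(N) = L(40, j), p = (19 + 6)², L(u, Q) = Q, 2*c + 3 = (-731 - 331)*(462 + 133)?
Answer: -⅙ ≈ -0.16667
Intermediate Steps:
c = -631893/2 (c = -3/2 + ((-731 - 331)*(462 + 133))/2 = -3/2 + (-1062*595)/2 = -3/2 + (½)*(-631890) = -3/2 - 315945 = -631893/2 ≈ -3.1595e+5)
j = -6 (j = 0 - 6 = -6)
p = 625 (p = 25² = 625)
m(N) = -6
1/m(c - p) = 1/(-6) = -⅙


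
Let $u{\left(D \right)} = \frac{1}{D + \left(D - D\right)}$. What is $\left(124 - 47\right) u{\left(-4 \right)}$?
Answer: $- \frac{77}{4} \approx -19.25$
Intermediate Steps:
$u{\left(D \right)} = \frac{1}{D}$ ($u{\left(D \right)} = \frac{1}{D + 0} = \frac{1}{D}$)
$\left(124 - 47\right) u{\left(-4 \right)} = \frac{124 - 47}{-4} = 77 \left(- \frac{1}{4}\right) = - \frac{77}{4}$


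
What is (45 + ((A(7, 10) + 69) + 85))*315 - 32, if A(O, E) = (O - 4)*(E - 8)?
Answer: 64543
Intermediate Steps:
A(O, E) = (-8 + E)*(-4 + O) (A(O, E) = (-4 + O)*(-8 + E) = (-8 + E)*(-4 + O))
(45 + ((A(7, 10) + 69) + 85))*315 - 32 = (45 + (((32 - 8*7 - 4*10 + 10*7) + 69) + 85))*315 - 32 = (45 + (((32 - 56 - 40 + 70) + 69) + 85))*315 - 32 = (45 + ((6 + 69) + 85))*315 - 32 = (45 + (75 + 85))*315 - 32 = (45 + 160)*315 - 32 = 205*315 - 32 = 64575 - 32 = 64543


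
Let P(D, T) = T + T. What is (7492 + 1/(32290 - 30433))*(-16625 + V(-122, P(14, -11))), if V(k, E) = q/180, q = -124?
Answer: -2081765766524/16713 ≈ -1.2456e+8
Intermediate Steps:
P(D, T) = 2*T
V(k, E) = -31/45 (V(k, E) = -124/180 = -124*1/180 = -31/45)
(7492 + 1/(32290 - 30433))*(-16625 + V(-122, P(14, -11))) = (7492 + 1/(32290 - 30433))*(-16625 - 31/45) = (7492 + 1/1857)*(-748156/45) = (13912645/1857)*(-748156/45) = -2081765766524/16713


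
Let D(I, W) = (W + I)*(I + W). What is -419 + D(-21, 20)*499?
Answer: 80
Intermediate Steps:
D(I, W) = (I + W)**2 (D(I, W) = (I + W)*(I + W) = (I + W)**2)
-419 + D(-21, 20)*499 = -419 + (-21 + 20)**2*499 = -419 + (-1)**2*499 = -419 + 1*499 = -419 + 499 = 80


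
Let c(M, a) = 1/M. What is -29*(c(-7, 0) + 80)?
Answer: -16211/7 ≈ -2315.9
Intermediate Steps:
c(M, a) = 1/M
-29*(c(-7, 0) + 80) = -29*(1/(-7) + 80) = -29*(-⅐ + 80) = -29*559/7 = -16211/7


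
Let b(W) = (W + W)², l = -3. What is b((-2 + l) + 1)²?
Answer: 4096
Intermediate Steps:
b(W) = 4*W² (b(W) = (2*W)² = 4*W²)
b((-2 + l) + 1)² = (4*((-2 - 3) + 1)²)² = (4*(-5 + 1)²)² = (4*(-4)²)² = (4*16)² = 64² = 4096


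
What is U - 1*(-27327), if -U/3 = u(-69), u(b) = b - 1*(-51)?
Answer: 27381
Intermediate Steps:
u(b) = 51 + b (u(b) = b + 51 = 51 + b)
U = 54 (U = -3*(51 - 69) = -3*(-18) = 54)
U - 1*(-27327) = 54 - 1*(-27327) = 54 + 27327 = 27381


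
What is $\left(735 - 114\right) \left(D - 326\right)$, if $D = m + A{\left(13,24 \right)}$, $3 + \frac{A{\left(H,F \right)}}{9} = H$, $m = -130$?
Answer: $-227286$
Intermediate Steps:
$A{\left(H,F \right)} = -27 + 9 H$
$D = -40$ ($D = -130 + \left(-27 + 9 \cdot 13\right) = -130 + \left(-27 + 117\right) = -130 + 90 = -40$)
$\left(735 - 114\right) \left(D - 326\right) = \left(735 - 114\right) \left(-40 - 326\right) = 621 \left(-366\right) = -227286$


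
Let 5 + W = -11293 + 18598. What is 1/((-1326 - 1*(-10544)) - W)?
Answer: 1/1918 ≈ 0.00052138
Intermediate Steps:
W = 7300 (W = -5 + (-11293 + 18598) = -5 + 7305 = 7300)
1/((-1326 - 1*(-10544)) - W) = 1/((-1326 - 1*(-10544)) - 1*7300) = 1/((-1326 + 10544) - 7300) = 1/(9218 - 7300) = 1/1918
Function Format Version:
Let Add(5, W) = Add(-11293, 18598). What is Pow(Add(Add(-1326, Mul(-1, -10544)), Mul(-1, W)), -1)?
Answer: Rational(1, 1918) ≈ 0.00052138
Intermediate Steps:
W = 7300 (W = Add(-5, Add(-11293, 18598)) = Add(-5, 7305) = 7300)
Pow(Add(Add(-1326, Mul(-1, -10544)), Mul(-1, W)), -1) = Pow(Add(Add(-1326, Mul(-1, -10544)), Mul(-1, 7300)), -1) = Pow(Add(Add(-1326, 10544), -7300), -1) = Pow(Add(9218, -7300), -1) = Pow(1918, -1) = Rational(1, 1918)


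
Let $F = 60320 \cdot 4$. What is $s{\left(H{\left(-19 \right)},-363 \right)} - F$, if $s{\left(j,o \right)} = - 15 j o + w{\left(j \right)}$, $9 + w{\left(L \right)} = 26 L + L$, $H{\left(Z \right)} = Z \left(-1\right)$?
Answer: $-137321$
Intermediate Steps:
$H{\left(Z \right)} = - Z$
$w{\left(L \right)} = -9 + 27 L$ ($w{\left(L \right)} = -9 + \left(26 L + L\right) = -9 + 27 L$)
$F = 241280$
$s{\left(j,o \right)} = -9 + 27 j - 15 j o$ ($s{\left(j,o \right)} = - 15 j o + \left(-9 + 27 j\right) = -9 + 27 j - 15 j o$)
$s{\left(H{\left(-19 \right)},-363 \right)} - F = \left(-9 + 27 \left(\left(-1\right) \left(-19\right)\right) - 15 \left(\left(-1\right) \left(-19\right)\right) \left(-363\right)\right) - 241280 = \left(-9 + 27 \cdot 19 - 285 \left(-363\right)\right) - 241280 = \left(-9 + 513 + 103455\right) - 241280 = 103959 - 241280 = -137321$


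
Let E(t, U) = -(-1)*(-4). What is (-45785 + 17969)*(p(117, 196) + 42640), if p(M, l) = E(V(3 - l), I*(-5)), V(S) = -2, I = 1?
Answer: -1185962976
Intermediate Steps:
E(t, U) = -4 (E(t, U) = -1*4 = -4)
p(M, l) = -4
(-45785 + 17969)*(p(117, 196) + 42640) = (-45785 + 17969)*(-4 + 42640) = -27816*42636 = -1185962976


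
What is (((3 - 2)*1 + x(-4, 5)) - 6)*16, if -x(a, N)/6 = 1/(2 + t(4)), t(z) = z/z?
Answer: -112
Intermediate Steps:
t(z) = 1
x(a, N) = -2 (x(a, N) = -6/(2 + 1) = -6/3 = -6*⅓ = -2)
(((3 - 2)*1 + x(-4, 5)) - 6)*16 = (((3 - 2)*1 - 2) - 6)*16 = ((1*1 - 2) - 6)*16 = ((1 - 2) - 6)*16 = (-1 - 6)*16 = -7*16 = -112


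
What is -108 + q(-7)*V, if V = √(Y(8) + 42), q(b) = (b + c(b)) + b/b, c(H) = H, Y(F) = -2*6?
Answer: -108 - 13*√30 ≈ -179.20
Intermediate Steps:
Y(F) = -12
q(b) = 1 + 2*b (q(b) = (b + b) + b/b = 2*b + 1 = 1 + 2*b)
V = √30 (V = √(-12 + 42) = √30 ≈ 5.4772)
-108 + q(-7)*V = -108 + (1 + 2*(-7))*√30 = -108 + (1 - 14)*√30 = -108 - 13*√30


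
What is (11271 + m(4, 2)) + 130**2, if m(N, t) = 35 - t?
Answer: 28204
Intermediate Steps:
(11271 + m(4, 2)) + 130**2 = (11271 + (35 - 1*2)) + 130**2 = (11271 + (35 - 2)) + 16900 = (11271 + 33) + 16900 = 11304 + 16900 = 28204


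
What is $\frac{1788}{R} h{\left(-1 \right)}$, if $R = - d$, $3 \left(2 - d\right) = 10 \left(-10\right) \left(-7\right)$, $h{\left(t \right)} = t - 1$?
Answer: $- \frac{5364}{347} \approx -15.458$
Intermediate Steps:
$h{\left(t \right)} = -1 + t$
$d = - \frac{694}{3}$ ($d = 2 - \frac{10 \left(-10\right) \left(-7\right)}{3} = 2 - \frac{\left(-100\right) \left(-7\right)}{3} = 2 - \frac{700}{3} = - \frac{694}{3} \approx -231.33$)
$R = \frac{694}{3}$ ($R = \left(-1\right) \left(- \frac{694}{3}\right) = \frac{694}{3} \approx 231.33$)
$\frac{1788}{R} h{\left(-1 \right)} = \frac{1788}{\frac{694}{3}} \left(-1 - 1\right) = 1788 \cdot \frac{3}{694} \left(-2\right) = \frac{2682}{347} \left(-2\right) = - \frac{5364}{347}$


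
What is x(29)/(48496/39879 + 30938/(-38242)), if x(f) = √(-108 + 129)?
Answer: 108932337*√21/44343395 ≈ 11.257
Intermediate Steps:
x(f) = √21
x(29)/(48496/39879 + 30938/(-38242)) = √21/(48496/39879 + 30938/(-38242)) = √21/(48496*(1/39879) + 30938*(-1/38242)) = √21/(6928/5697 - 15469/19121) = √21/(44343395/108932337) = √21*(108932337/44343395) = 108932337*√21/44343395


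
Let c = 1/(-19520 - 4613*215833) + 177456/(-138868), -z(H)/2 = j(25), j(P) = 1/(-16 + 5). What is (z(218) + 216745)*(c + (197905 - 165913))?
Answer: 13792326526594231563115451/1989133972547843 ≈ 6.9338e+9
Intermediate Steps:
j(P) = -1/11 (j(P) = 1/(-11) = -1/11)
z(H) = 2/11 (z(H) = -2*(-1/11) = 2/11)
c = -231078668745913/180830361140713 (c = (1/215833)/(-24133) + 177456*(-1/138868) = -1/24133*1/215833 - 44364/34717 = -1/5208697789 - 44364/34717 = -231078668745913/180830361140713 ≈ -1.2779)
(z(218) + 216745)*(c + (197905 - 165913)) = (2/11 + 216745)*(-231078668745913/180830361140713 + (197905 - 165913)) = 2384197*(-231078668745913/180830361140713 + 31992)/11 = (2384197/11)*(5784893834944944383/180830361140713) = 13792326526594231563115451/1989133972547843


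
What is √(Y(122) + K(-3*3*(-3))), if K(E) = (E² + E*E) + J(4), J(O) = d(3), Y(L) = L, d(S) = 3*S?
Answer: √1589 ≈ 39.862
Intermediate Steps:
J(O) = 9 (J(O) = 3*3 = 9)
K(E) = 9 + 2*E² (K(E) = (E² + E*E) + 9 = (E² + E²) + 9 = 2*E² + 9 = 9 + 2*E²)
√(Y(122) + K(-3*3*(-3))) = √(122 + (9 + 2*(-3*3*(-3))²)) = √(122 + (9 + 2*(-9*(-3))²)) = √(122 + (9 + 2*27²)) = √(122 + (9 + 2*729)) = √(122 + (9 + 1458)) = √(122 + 1467) = √1589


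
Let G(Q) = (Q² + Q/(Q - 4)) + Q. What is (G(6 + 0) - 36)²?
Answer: 81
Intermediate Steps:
G(Q) = Q + Q² + Q/(-4 + Q) (G(Q) = (Q² + Q/(-4 + Q)) + Q = Q + Q² + Q/(-4 + Q))
(G(6 + 0) - 36)² = ((6 + 0)*(-3 + (6 + 0)² - 3*(6 + 0))/(-4 + (6 + 0)) - 36)² = (6*(-3 + 6² - 3*6)/(-4 + 6) - 36)² = (6*(-3 + 36 - 18)/2 - 36)² = (6*(½)*15 - 36)² = (45 - 36)² = 9² = 81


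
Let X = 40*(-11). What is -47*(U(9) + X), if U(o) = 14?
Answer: 20022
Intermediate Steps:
X = -440
-47*(U(9) + X) = -47*(14 - 440) = -47*(-426) = 20022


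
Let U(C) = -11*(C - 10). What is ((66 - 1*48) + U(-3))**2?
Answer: 25921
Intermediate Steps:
U(C) = 110 - 11*C (U(C) = -11*(-10 + C) = 110 - 11*C)
((66 - 1*48) + U(-3))**2 = ((66 - 1*48) + (110 - 11*(-3)))**2 = ((66 - 48) + (110 + 33))**2 = (18 + 143)**2 = 161**2 = 25921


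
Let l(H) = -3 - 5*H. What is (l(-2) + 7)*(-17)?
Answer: -238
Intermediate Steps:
(l(-2) + 7)*(-17) = ((-3 - 5*(-2)) + 7)*(-17) = ((-3 + 10) + 7)*(-17) = (7 + 7)*(-17) = 14*(-17) = -238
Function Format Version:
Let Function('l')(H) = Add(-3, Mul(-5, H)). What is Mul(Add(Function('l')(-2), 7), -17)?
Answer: -238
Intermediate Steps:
Mul(Add(Function('l')(-2), 7), -17) = Mul(Add(Add(-3, Mul(-5, -2)), 7), -17) = Mul(Add(Add(-3, 10), 7), -17) = Mul(Add(7, 7), -17) = Mul(14, -17) = -238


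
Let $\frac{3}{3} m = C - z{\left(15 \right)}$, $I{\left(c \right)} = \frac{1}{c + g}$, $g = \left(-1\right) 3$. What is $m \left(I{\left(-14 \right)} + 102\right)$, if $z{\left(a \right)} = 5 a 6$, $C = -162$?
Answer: $-62388$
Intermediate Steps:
$z{\left(a \right)} = 30 a$
$g = -3$
$I{\left(c \right)} = \frac{1}{-3 + c}$ ($I{\left(c \right)} = \frac{1}{c - 3} = \frac{1}{-3 + c}$)
$m = -612$ ($m = -162 - 30 \cdot 15 = -162 - 450 = -612$)
$m \left(I{\left(-14 \right)} + 102\right) = - 612 \left(\frac{1}{-3 - 14} + 102\right) = - 612 \left(\frac{1}{-17} + 102\right) = - 612 \left(- \frac{1}{17} + 102\right) = \left(-612\right) \frac{1733}{17} = -62388$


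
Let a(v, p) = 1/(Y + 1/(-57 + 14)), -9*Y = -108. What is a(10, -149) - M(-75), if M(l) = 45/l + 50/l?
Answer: 2086/1545 ≈ 1.3502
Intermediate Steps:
Y = 12 (Y = -⅑*(-108) = 12)
a(v, p) = 43/515 (a(v, p) = 1/(12 + 1/(-57 + 14)) = 1/(12 + 1/(-43)) = 1/(12 - 1/43) = 1/(515/43) = 43/515)
M(l) = 95/l
a(10, -149) - M(-75) = 43/515 - 95/(-75) = 43/515 - 95*(-1)/75 = 43/515 - 1*(-19/15) = 43/515 + 19/15 = 2086/1545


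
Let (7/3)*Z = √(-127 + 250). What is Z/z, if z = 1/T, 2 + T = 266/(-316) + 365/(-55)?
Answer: -49419*√123/12166 ≈ -45.050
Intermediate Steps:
Z = 3*√123/7 (Z = 3*√(-127 + 250)/7 = 3*√123/7 ≈ 4.7531)
T = -16473/1738 (T = -2 + (266/(-316) + 365/(-55)) = -2 + (266*(-1/316) + 365*(-1/55)) = -2 + (-133/158 - 73/11) = -2 - 12997/1738 = -16473/1738 ≈ -9.4781)
z = -1738/16473 (z = 1/(-16473/1738) = -1738/16473 ≈ -0.10551)
Z/z = (3*√123/7)/(-1738/16473) = (3*√123/7)*(-16473/1738) = -49419*√123/12166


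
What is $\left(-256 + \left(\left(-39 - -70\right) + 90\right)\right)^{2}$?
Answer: $18225$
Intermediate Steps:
$\left(-256 + \left(\left(-39 - -70\right) + 90\right)\right)^{2} = \left(-256 + \left(\left(-39 + 70\right) + 90\right)\right)^{2} = \left(-256 + \left(31 + 90\right)\right)^{2} = \left(-256 + 121\right)^{2} = \left(-135\right)^{2} = 18225$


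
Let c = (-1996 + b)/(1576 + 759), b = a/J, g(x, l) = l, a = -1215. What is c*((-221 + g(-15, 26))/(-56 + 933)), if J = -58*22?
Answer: 99281559/522597284 ≈ 0.18998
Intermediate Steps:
J = -1276
b = 1215/1276 (b = -1215/(-1276) = -1215*(-1/1276) = 1215/1276 ≈ 0.95219)
c = -2545681/2979460 (c = (-1996 + 1215/1276)/(1576 + 759) = -2545681/1276/2335 = -2545681/1276*1/2335 = -2545681/2979460 ≈ -0.85441)
c*((-221 + g(-15, 26))/(-56 + 933)) = -2545681*(-221 + 26)/(2979460*(-56 + 933)) = -(-99281559)/(595892*877) = -2545681/2979460*(-195/877) = 99281559/522597284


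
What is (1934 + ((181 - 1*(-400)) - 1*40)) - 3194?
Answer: -719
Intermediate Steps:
(1934 + ((181 - 1*(-400)) - 1*40)) - 3194 = (1934 + ((181 + 400) - 40)) - 3194 = (1934 + (581 - 40)) - 3194 = (1934 + 541) - 3194 = 2475 - 3194 = -719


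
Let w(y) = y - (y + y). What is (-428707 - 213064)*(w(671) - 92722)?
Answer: 59936919003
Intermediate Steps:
w(y) = -y (w(y) = y - 2*y = -y)
(-428707 - 213064)*(w(671) - 92722) = (-428707 - 213064)*(-1*671 - 92722) = -641771*(-671 - 92722) = -641771*(-93393) = 59936919003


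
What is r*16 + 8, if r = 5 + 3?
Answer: 136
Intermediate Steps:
r = 8
r*16 + 8 = 8*16 + 8 = 128 + 8 = 136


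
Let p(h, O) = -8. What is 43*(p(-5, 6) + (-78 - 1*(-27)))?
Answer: -2537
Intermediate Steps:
43*(p(-5, 6) + (-78 - 1*(-27))) = 43*(-8 + (-78 - 1*(-27))) = 43*(-8 + (-78 + 27)) = 43*(-8 - 51) = 43*(-59) = -2537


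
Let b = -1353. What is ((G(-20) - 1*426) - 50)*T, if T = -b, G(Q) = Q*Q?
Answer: -102828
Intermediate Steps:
G(Q) = Q²
T = 1353 (T = -1*(-1353) = 1353)
((G(-20) - 1*426) - 50)*T = (((-20)² - 1*426) - 50)*1353 = ((400 - 426) - 50)*1353 = (-26 - 50)*1353 = -76*1353 = -102828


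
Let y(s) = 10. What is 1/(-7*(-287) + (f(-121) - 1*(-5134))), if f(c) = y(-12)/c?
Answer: 121/864293 ≈ 0.00014000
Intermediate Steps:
f(c) = 10/c
1/(-7*(-287) + (f(-121) - 1*(-5134))) = 1/(-7*(-287) + (10/(-121) - 1*(-5134))) = 1/(2009 + (10*(-1/121) + 5134)) = 1/(2009 + (-10/121 + 5134)) = 1/(2009 + 621204/121) = 1/(864293/121) = 121/864293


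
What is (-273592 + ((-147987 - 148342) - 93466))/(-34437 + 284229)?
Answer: -221129/83264 ≈ -2.6558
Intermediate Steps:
(-273592 + ((-147987 - 148342) - 93466))/(-34437 + 284229) = (-273592 + (-296329 - 93466))/249792 = (-273592 - 389795)*(1/249792) = -663387*1/249792 = -221129/83264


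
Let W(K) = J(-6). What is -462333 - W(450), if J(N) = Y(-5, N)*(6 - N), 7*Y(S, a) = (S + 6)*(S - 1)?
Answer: -3236259/7 ≈ -4.6232e+5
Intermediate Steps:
Y(S, a) = (-1 + S)*(6 + S)/7 (Y(S, a) = ((S + 6)*(S - 1))/7 = ((6 + S)*(-1 + S))/7 = ((-1 + S)*(6 + S))/7 = (-1 + S)*(6 + S)/7)
J(N) = -36/7 + 6*N/7 (J(N) = (-6/7 + (1/7)*(-5)**2 + (5/7)*(-5))*(6 - N) = (-6/7 + (1/7)*25 - 25/7)*(6 - N) = (-6/7 + 25/7 - 25/7)*(6 - N) = -6*(6 - N)/7 = -36/7 + 6*N/7)
W(K) = -72/7 (W(K) = -36/7 + (6/7)*(-6) = -36/7 - 36/7 = -72/7)
-462333 - W(450) = -462333 - 1*(-72/7) = -462333 + 72/7 = -3236259/7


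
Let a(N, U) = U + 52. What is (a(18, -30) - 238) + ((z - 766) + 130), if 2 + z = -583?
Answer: -1437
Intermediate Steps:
z = -585 (z = -2 - 583 = -585)
a(N, U) = 52 + U
(a(18, -30) - 238) + ((z - 766) + 130) = ((52 - 30) - 238) + ((-585 - 766) + 130) = (22 - 238) + (-1351 + 130) = -216 - 1221 = -1437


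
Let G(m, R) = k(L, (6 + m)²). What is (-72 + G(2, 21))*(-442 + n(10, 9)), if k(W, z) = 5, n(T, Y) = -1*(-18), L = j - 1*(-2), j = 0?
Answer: 28408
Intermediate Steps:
L = 2 (L = 0 - 1*(-2) = 0 + 2 = 2)
n(T, Y) = 18
G(m, R) = 5
(-72 + G(2, 21))*(-442 + n(10, 9)) = (-72 + 5)*(-442 + 18) = -67*(-424) = 28408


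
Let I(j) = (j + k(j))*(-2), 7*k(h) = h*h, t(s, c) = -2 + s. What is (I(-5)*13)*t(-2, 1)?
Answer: -1040/7 ≈ -148.57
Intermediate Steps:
k(h) = h²/7 (k(h) = (h*h)/7 = h²/7)
I(j) = -2*j - 2*j²/7 (I(j) = (j + j²/7)*(-2) = -2*j - 2*j²/7)
(I(-5)*13)*t(-2, 1) = (((2/7)*(-5)*(-7 - 1*(-5)))*13)*(-2 - 2) = (((2/7)*(-5)*(-7 + 5))*13)*(-4) = (((2/7)*(-5)*(-2))*13)*(-4) = ((20/7)*13)*(-4) = (260/7)*(-4) = -1040/7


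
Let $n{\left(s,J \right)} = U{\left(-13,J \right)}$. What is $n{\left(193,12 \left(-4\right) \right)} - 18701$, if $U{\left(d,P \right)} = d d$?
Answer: $-18532$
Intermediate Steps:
$U{\left(d,P \right)} = d^{2}$
$n{\left(s,J \right)} = 169$ ($n{\left(s,J \right)} = \left(-13\right)^{2} = 169$)
$n{\left(193,12 \left(-4\right) \right)} - 18701 = 169 - 18701 = -18532$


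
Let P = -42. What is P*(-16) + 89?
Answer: 761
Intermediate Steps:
P*(-16) + 89 = -42*(-16) + 89 = 672 + 89 = 761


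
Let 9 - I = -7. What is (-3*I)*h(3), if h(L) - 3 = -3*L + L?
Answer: 144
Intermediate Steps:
I = 16 (I = 9 - 1*(-7) = 9 + 7 = 16)
h(L) = 3 - 2*L (h(L) = 3 + (-3*L + L) = 3 - 2*L)
(-3*I)*h(3) = (-3*16)*(3 - 2*3) = -48*(3 - 6) = -48*(-3) = 144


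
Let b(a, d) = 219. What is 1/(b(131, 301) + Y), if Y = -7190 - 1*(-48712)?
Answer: 1/41741 ≈ 2.3957e-5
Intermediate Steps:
Y = 41522 (Y = -7190 + 48712 = 41522)
1/(b(131, 301) + Y) = 1/(219 + 41522) = 1/41741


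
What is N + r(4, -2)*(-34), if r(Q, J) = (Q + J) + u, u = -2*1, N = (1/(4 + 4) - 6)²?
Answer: 2209/64 ≈ 34.516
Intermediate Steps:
N = 2209/64 (N = (1/8 - 6)² = (⅛ - 6)² = (-47/8)² = 2209/64 ≈ 34.516)
u = -2
r(Q, J) = -2 + J + Q (r(Q, J) = (Q + J) - 2 = (J + Q) - 2 = -2 + J + Q)
N + r(4, -2)*(-34) = 2209/64 + (-2 - 2 + 4)*(-34) = 2209/64 + 0*(-34) = 2209/64 + 0 = 2209/64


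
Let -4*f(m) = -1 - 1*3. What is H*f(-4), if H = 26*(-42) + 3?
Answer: -1089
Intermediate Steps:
f(m) = 1 (f(m) = -(-1 - 1*3)/4 = -(-1 - 3)/4 = -1/4*(-4) = 1)
H = -1089 (H = -1092 + 3 = -1089)
H*f(-4) = -1089*1 = -1089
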